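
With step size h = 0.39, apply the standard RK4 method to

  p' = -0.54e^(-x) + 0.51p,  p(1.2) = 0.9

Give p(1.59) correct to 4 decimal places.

1.0396

RK4: k1 = f(x_n, p_n); k2 = f(x_n + h/2, p_n + (h/2)·k1); k3 = f(x_n + h/2, p_n + (h/2)·k2); k4 = f(x_n + h, p_n + h·k3); p_{n+1} = p_n + (h/6)·(k1 + 2k2 + 2k3 + k4).
x=1.200000, p=0.900000:
  k1 = f(1.200000, 0.900000) = 0.296355
  k2 = f(1.395000, 0.957789) = 0.354643
  k3 = f(1.395000, 0.969155) = 0.360439
  k4 = f(1.590000, 1.040571) = 0.420572
  p ← 0.900000 + (0.39/6)·(k1 + 2k2 + 2k3 + k4) = 1.039561
p(1.59) ≈ 1.0396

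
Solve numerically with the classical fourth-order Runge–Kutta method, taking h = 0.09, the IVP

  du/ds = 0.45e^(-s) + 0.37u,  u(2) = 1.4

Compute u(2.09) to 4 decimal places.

1.4527

RK4: k1 = f(s_n, u_n); k2 = f(s_n + h/2, u_n + (h/2)·k1); k3 = f(s_n + h/2, u_n + (h/2)·k2); k4 = f(s_n + h, u_n + h·k3); u_{n+1} = u_n + (h/6)·(k1 + 2k2 + 2k3 + k4).
s=2.000000, u=1.400000:
  k1 = f(2.000000, 1.400000) = 0.578901
  k2 = f(2.045000, 1.426051) = 0.585860
  k3 = f(2.045000, 1.426364) = 0.585976
  k4 = f(2.090000, 1.452738) = 0.593172
  u ← 1.400000 + (0.09/6)·(k1 + 2k2 + 2k3 + k4) = 1.452736
u(2.09) ≈ 1.4527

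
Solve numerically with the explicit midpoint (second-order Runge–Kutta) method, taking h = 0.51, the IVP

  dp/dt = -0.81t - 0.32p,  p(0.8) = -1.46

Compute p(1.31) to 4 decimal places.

Midpoint: k1 = f(t_n, p_n); k2 = f(t_n + h/2, p_n + (h/2)·k1); p_{n+1} = p_n + h·k2.
t=0.800000, p=-1.460000:
  k1 = f(0.800000, -1.460000) = -0.180800
  k2 = f(1.055000, -1.506104) = -0.372597
  p ← -1.460000 + 0.51·(-0.372597) = -1.650024
p(1.31) ≈ -1.6500

-1.6500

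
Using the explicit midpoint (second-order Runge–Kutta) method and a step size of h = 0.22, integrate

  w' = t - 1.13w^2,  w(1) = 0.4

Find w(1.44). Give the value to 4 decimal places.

0.7634

Midpoint: k1 = f(t_n, w_n); k2 = f(t_n + h/2, w_n + (h/2)·k1); w_{n+1} = w_n + h·k2.
t=1.000000, w=0.400000:
  k1 = f(1.000000, 0.400000) = 0.819200
  k2 = f(1.110000, 0.490112) = 0.838563
  w ← 0.400000 + 0.22·0.838563 = 0.584484
t=1.220000, w=0.584484:
  k1 = f(1.220000, 0.584484) = 0.833968
  k2 = f(1.330000, 0.676220) = 0.813280
  w ← 0.584484 + 0.22·0.813280 = 0.763406
w(1.44) ≈ 0.7634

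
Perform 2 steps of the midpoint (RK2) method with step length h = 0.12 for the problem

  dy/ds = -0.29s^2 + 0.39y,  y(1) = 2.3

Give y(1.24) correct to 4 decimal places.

Midpoint: k1 = f(s_n, y_n); k2 = f(s_n + h/2, y_n + (h/2)·k1); y_{n+1} = y_n + h·k2.
s=1.000000, y=2.300000:
  k1 = f(1.000000, 2.300000) = 0.607000
  k2 = f(1.060000, 2.336420) = 0.585360
  y ← 2.300000 + 0.12·0.585360 = 2.370243
s=1.120000, y=2.370243:
  k1 = f(1.120000, 2.370243) = 0.560619
  k2 = f(1.180000, 2.403880) = 0.533717
  y ← 2.370243 + 0.12·0.533717 = 2.434289
y(1.24) ≈ 2.4343

2.4343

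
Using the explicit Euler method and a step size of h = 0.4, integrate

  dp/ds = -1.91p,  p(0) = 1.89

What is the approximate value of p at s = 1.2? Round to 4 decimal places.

0.0248

Euler: p_{n+1} = p_n + h·f(s_n, p_n).
s=0.000000, p=1.890000: f=-3.609900 → p ← 1.890000 + 0.4·(-3.609900) = 0.446040
s=0.400000, p=0.446040: f=-0.851936 → p ← 0.446040 + 0.4·(-0.851936) = 0.105265
s=0.800000, p=0.105265: f=-0.201057 → p ← 0.105265 + 0.4·(-0.201057) = 0.024843
p(1.2) ≈ 0.0248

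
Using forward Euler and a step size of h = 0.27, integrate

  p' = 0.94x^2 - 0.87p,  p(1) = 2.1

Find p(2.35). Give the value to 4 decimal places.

2.9074

Euler: p_{n+1} = p_n + h·f(x_n, p_n).
x=1.000000, p=2.100000: f=-0.887000 → p ← 2.100000 + 0.27·(-0.887000) = 1.860510
x=1.270000, p=1.860510: f=-0.102518 → p ← 1.860510 + 0.27·(-0.102518) = 1.832830
x=1.540000, p=1.832830: f=0.634742 → p ← 1.832830 + 0.27·0.634742 = 2.004210
x=1.810000, p=2.004210: f=1.335871 → p ← 2.004210 + 0.27·1.335871 = 2.364896
x=2.080000, p=2.364896: f=2.009357 → p ← 2.364896 + 0.27·2.009357 = 2.907422
p(2.35) ≈ 2.9074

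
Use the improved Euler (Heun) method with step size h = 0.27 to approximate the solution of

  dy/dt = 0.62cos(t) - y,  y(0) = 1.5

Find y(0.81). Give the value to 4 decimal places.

0.9689

Heun: k1 = f(t_n, y_n); k2 = f(t_n + h, y_n + h·k1); y_{n+1} = y_n + (h/2)·(k1 + k2).
t=0.000000, y=1.500000:
  k1 = f(0.000000, 1.500000) = -0.880000
  k2 = f(0.270000, 1.262400) = -0.664862
  y ← 1.500000 + (0.27/2)·(-0.880000 + (-0.664862)) = 1.291444
t=0.270000, y=1.291444:
  k1 = f(0.270000, 1.291444) = -0.693906
  k2 = f(0.540000, 1.104089) = -0.572310
  y ← 1.291444 + (0.27/2)·(-0.693906 + (-0.572310)) = 1.120505
t=0.540000, y=1.120505:
  k1 = f(0.540000, 1.120505) = -0.588725
  k2 = f(0.810000, 0.961549) = -0.534060
  y ← 1.120505 + (0.27/2)·(-0.588725 + (-0.534060)) = 0.968929
y(0.81) ≈ 0.9689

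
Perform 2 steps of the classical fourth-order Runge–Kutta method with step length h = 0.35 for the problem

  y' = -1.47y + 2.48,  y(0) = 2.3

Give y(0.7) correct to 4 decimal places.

RK4: k1 = f(x_n, y_n); k2 = f(x_n + h/2, y_n + (h/2)·k1); k3 = f(x_n + h/2, y_n + (h/2)·k2); k4 = f(x_n + h, y_n + h·k3); y_{n+1} = y_n + (h/6)·(k1 + 2k2 + 2k3 + k4).
x=0.000000, y=2.300000:
  k1 = f(0.000000, 2.300000) = -0.901000
  k2 = f(0.175000, 2.142325) = -0.669218
  k3 = f(0.175000, 2.182887) = -0.728844
  k4 = f(0.350000, 2.044905) = -0.526010
  y ← 2.300000 + (0.35/6)·(k1 + 2k2 + 2k3 + k4) = 2.053651
x=0.350000, y=2.053651:
  k1 = f(0.350000, 2.053651) = -0.538866
  k2 = f(0.525000, 1.959349) = -0.400243
  k3 = f(0.525000, 1.983608) = -0.435904
  k4 = f(0.700000, 1.901084) = -0.314594
  y ← 2.053651 + (0.35/6)·(k1 + 2k2 + 2k3 + k4) = 1.906315
y(0.7) ≈ 1.9063

1.9063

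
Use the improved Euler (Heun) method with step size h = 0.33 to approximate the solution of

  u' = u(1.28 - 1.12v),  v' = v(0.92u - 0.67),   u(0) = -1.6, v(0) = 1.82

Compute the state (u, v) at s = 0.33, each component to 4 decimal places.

-1.5349, 1.0206

Heun on (u,v): k1 = f(s_n, state_n); k2 = f(s_n + h, state_n + h·k1); state_{n+1} = state_n + (h/2)·(k1 + k2).
0.000000: (-1.600000, 1.820000)
  k1 = (1.213440, -3.898440)
  predictor → (-1.199565, 0.533515)
  k2 = (-0.818659, -0.946242)
  → (-1.534861, 1.020628)
(u(0.33), v(0.33)) ≈ (-1.5349, 1.0206)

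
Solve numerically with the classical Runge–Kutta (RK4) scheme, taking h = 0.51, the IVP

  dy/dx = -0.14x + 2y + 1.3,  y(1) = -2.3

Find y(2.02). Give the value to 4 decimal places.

-13.8635

RK4: k1 = f(x_n, y_n); k2 = f(x_n + h/2, y_n + (h/2)·k1); k3 = f(x_n + h/2, y_n + (h/2)·k2); k4 = f(x_n + h, y_n + h·k3); y_{n+1} = y_n + (h/6)·(k1 + 2k2 + 2k3 + k4).
x=1.000000, y=-2.300000:
  k1 = f(1.000000, -2.300000) = -3.440000
  k2 = f(1.255000, -3.177200) = -5.230100
  k3 = f(1.255000, -3.633675) = -6.143051
  k4 = f(1.510000, -5.432956) = -9.777312
  y ← -2.300000 + (0.51/6)·(k1 + 2k2 + 2k3 + k4) = -5.356907
x=1.510000, y=-5.356907:
  k1 = f(1.510000, -5.356907) = -9.625214
  k2 = f(1.765000, -7.811337) = -14.569774
  k3 = f(1.765000, -9.072199) = -17.091499
  k4 = f(2.020000, -14.073572) = -27.129943
  y ← -5.356907 + (0.51/6)·(k1 + 2k2 + 2k3 + k4) = -13.863512
y(2.02) ≈ -13.8635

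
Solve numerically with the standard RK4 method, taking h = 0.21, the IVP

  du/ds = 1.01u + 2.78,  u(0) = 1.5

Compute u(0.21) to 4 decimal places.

RK4: k1 = f(s_n, u_n); k2 = f(s_n + h/2, u_n + (h/2)·k1); k3 = f(s_n + h/2, u_n + (h/2)·k2); k4 = f(s_n + h, u_n + h·k3); u_{n+1} = u_n + (h/6)·(k1 + 2k2 + 2k3 + k4).
s=0.000000, u=1.500000:
  k1 = f(0.000000, 1.500000) = 4.295000
  k2 = f(0.105000, 1.950975) = 4.750485
  k3 = f(0.105000, 1.998801) = 4.798789
  k4 = f(0.210000, 2.507746) = 5.312823
  u ← 1.500000 + (0.21/6)·(k1 + 2k2 + 2k3 + k4) = 2.504723
u(0.21) ≈ 2.5047

2.5047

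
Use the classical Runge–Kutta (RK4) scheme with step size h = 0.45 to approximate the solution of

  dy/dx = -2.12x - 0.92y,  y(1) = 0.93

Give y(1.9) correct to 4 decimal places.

RK4: k1 = f(x_n, y_n); k2 = f(x_n + h/2, y_n + (h/2)·k1); k3 = f(x_n + h/2, y_n + (h/2)·k2); k4 = f(x_n + h, y_n + h·k3); y_{n+1} = y_n + (h/6)·(k1 + 2k2 + 2k3 + k4).
x=1.000000, y=0.930000:
  k1 = f(1.000000, 0.930000) = -2.975600
  k2 = f(1.225000, 0.260490) = -2.836651
  k3 = f(1.225000, 0.291754) = -2.865413
  k4 = f(1.450000, -0.359436) = -2.743319
  y ← 0.930000 + (0.45/6)·(k1 + 2k2 + 2k3 + k4) = -0.354229
x=1.450000, y=-0.354229:
  k1 = f(1.450000, -0.354229) = -2.748110
  k2 = f(1.675000, -0.972553) = -2.656251
  k3 = f(1.675000, -0.951885) = -2.675266
  k4 = f(1.900000, -1.558098) = -2.594550
  y ← -0.354229 + (0.45/6)·(k1 + 2k2 + 2k3 + k4) = -1.554656
y(1.9) ≈ -1.5547

-1.5547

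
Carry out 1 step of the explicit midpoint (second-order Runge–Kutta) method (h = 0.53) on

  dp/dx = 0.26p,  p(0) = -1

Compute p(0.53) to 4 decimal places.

Midpoint: k1 = f(x_n, p_n); k2 = f(x_n + h/2, p_n + (h/2)·k1); p_{n+1} = p_n + h·k2.
x=0.000000, p=-1.000000:
  k1 = f(0.000000, -1.000000) = -0.260000
  k2 = f(0.265000, -1.068900) = -0.277914
  p ← -1.000000 + 0.53·(-0.277914) = -1.147294
p(0.53) ≈ -1.1473

-1.1473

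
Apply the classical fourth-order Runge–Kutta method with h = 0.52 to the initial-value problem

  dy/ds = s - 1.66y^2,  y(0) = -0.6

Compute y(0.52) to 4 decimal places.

-0.9957

RK4: k1 = f(s_n, y_n); k2 = f(s_n + h/2, y_n + (h/2)·k1); k3 = f(s_n + h/2, y_n + (h/2)·k2); k4 = f(s_n + h, y_n + h·k3); y_{n+1} = y_n + (h/6)·(k1 + 2k2 + 2k3 + k4).
s=0.000000, y=-0.600000:
  k1 = f(0.000000, -0.600000) = -0.597600
  k2 = f(0.260000, -0.755376) = -0.687184
  k3 = f(0.260000, -0.778668) = -0.746497
  k4 = f(0.520000, -0.988179) = -1.100985
  y ← -0.600000 + (0.52/6)·(k1 + 2k2 + 2k3 + k4) = -0.995715
y(0.52) ≈ -0.9957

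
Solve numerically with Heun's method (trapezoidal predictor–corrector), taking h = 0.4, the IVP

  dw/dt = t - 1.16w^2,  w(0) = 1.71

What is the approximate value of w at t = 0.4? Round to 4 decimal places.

1.0827

Heun: k1 = f(t_n, w_n); k2 = f(t_n + h, w_n + h·k1); w_{n+1} = w_n + (h/2)·(k1 + k2).
t=0.000000, w=1.710000:
  k1 = f(0.000000, 1.710000) = -3.391956
  k2 = f(0.400000, 0.353218) = 0.255275
  w ← 1.710000 + (0.4/2)·(-3.391956 + 0.255275) = 1.082664
w(0.4) ≈ 1.0827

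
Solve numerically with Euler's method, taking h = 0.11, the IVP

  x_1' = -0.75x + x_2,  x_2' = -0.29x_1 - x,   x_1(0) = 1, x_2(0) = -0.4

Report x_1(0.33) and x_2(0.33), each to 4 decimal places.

Euler on (x_1,x_2): x_1_{n+1} = x_1_n + h·x_1', x_2_{n+1} = x_2_n + h·x_2'.
0.000000: (1.000000, -0.400000); f=(-0.400000, -0.290000) → (0.956000, -0.431900)
0.110000: (0.956000, -0.431900); f=(-0.514400, -0.387240) → (0.899416, -0.474496)
0.220000: (0.899416, -0.474496); f=(-0.639496, -0.480831) → (0.829071, -0.527388)
(x_1(0.33), x_2(0.33)) ≈ (0.8291, -0.5274)

0.8291, -0.5274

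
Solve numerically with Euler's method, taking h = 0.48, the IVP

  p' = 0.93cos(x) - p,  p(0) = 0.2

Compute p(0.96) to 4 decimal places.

Euler: p_{n+1} = p_n + h·f(x_n, p_n).
x=0.000000, p=0.200000: f=0.730000 → p ← 0.200000 + 0.48·0.730000 = 0.550400
x=0.480000, p=0.550400: f=0.274505 → p ← 0.550400 + 0.48·0.274505 = 0.682163
p(0.96) ≈ 0.6822

0.6822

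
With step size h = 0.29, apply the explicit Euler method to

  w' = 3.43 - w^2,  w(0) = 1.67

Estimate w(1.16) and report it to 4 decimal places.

1.8520

Euler: w_{n+1} = w_n + h·f(x_n, w_n).
x=0.000000, w=1.670000: f=0.641100 → w ← 1.670000 + 0.29·0.641100 = 1.855919
x=0.290000, w=1.855919: f=-0.014435 → w ← 1.855919 + 0.29·(-0.014435) = 1.851733
x=0.580000, w=1.851733: f=0.001086 → w ← 1.851733 + 0.29·0.001086 = 1.852048
x=0.870000, w=1.852048: f=-0.000080 → w ← 1.852048 + 0.29·(-0.000080) = 1.852024
w(1.16) ≈ 1.8520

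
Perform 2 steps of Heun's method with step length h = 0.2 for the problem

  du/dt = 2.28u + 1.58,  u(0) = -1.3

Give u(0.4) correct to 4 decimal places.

-2.1702

Heun: k1 = f(t_n, u_n); k2 = f(t_n + h, u_n + h·k1); u_{n+1} = u_n + (h/2)·(k1 + k2).
t=0.000000, u=-1.300000:
  k1 = f(0.000000, -1.300000) = -1.384000
  k2 = f(0.200000, -1.576800) = -2.015104
  u ← -1.300000 + (0.2/2)·(-1.384000 + (-2.015104)) = -1.639910
t=0.200000, u=-1.639910:
  k1 = f(0.200000, -1.639910) = -2.158996
  k2 = f(0.400000, -2.071710) = -3.143498
  u ← -1.639910 + (0.2/2)·(-2.158996 + (-3.143498)) = -2.170160
u(0.4) ≈ -2.1702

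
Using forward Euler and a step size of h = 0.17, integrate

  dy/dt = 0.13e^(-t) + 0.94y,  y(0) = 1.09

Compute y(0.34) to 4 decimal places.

1.5105

Euler: y_{n+1} = y_n + h·f(t_n, y_n).
t=0.000000, y=1.090000: f=1.154600 → y ← 1.090000 + 0.17·1.154600 = 1.286282
t=0.170000, y=1.286282: f=1.318782 → y ← 1.286282 + 0.17·1.318782 = 1.510475
y(0.34) ≈ 1.5105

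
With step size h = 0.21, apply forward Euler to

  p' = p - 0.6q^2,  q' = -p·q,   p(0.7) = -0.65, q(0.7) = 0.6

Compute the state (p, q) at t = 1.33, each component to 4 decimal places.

-1.3697, 0.9802

Euler on (p,q): p_{n+1} = p_n + h·p', q_{n+1} = q_n + h·q'.
0.700000: (-0.650000, 0.600000); f=(-0.866000, 0.390000) → (-0.831860, 0.681900)
0.910000: (-0.831860, 0.681900); f=(-1.110853, 0.567245) → (-1.065139, 0.801022)
1.120000: (-1.065139, 0.801022); f=(-1.450120, 0.853199) → (-1.369664, 0.980193)
(p(1.33), q(1.33)) ≈ (-1.3697, 0.9802)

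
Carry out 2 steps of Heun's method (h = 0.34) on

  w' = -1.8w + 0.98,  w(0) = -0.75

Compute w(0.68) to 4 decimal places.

0.1161

Heun: k1 = f(x_n, w_n); k2 = f(x_n + h, w_n + h·k1); w_{n+1} = w_n + (h/2)·(k1 + k2).
x=0.000000, w=-0.750000:
  k1 = f(0.000000, -0.750000) = 2.330000
  k2 = f(0.340000, 0.042200) = 0.904040
  w ← -0.750000 + (0.34/2)·(2.330000 + 0.904040) = -0.200213
x=0.340000, w=-0.200213:
  k1 = f(0.340000, -0.200213) = 1.340384
  k2 = f(0.680000, 0.255517) = 0.520069
  w ← -0.200213 + (0.34/2)·(1.340384 + 0.520069) = 0.116064
w(0.68) ≈ 0.1161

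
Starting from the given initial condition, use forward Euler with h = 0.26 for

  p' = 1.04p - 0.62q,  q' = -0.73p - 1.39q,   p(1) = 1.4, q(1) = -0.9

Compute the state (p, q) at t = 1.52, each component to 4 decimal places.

Euler on (p,q): p_{n+1} = p_n + h·p', q_{n+1} = q_n + h·q'.
1.000000: (1.400000, -0.900000); f=(2.014000, 0.229000) → (1.923640, -0.840460)
1.260000: (1.923640, -0.840460); f=(2.521671, -0.236018) → (2.579274, -0.901825)
(p(1.52), q(1.52)) ≈ (2.5793, -0.9018)

2.5793, -0.9018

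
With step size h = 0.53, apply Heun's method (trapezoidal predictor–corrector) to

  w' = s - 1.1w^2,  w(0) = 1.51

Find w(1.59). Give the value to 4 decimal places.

1.1194

Heun: k1 = f(s_n, w_n); k2 = f(s_n + h, w_n + h·k1); w_{n+1} = w_n + (h/2)·(k1 + k2).
s=0.000000, w=1.510000:
  k1 = f(0.000000, 1.510000) = -2.508110
  k2 = f(0.530000, 0.180702) = 0.494082
  w ← 1.510000 + (0.53/2)·(-2.508110 + 0.494082) = 0.976282
s=0.530000, w=0.976282:
  k1 = f(0.530000, 0.976282) = -0.518440
  k2 = f(1.060000, 0.701509) = 0.518673
  w ← 0.976282 + (0.53/2)·(-0.518440 + 0.518673) = 0.976344
s=1.060000, w=0.976344:
  k1 = f(1.060000, 0.976344) = 0.011427
  k2 = f(1.590000, 0.982401) = 0.528378
  w ← 0.976344 + (0.53/2)·(0.011427 + 0.528378) = 1.119393
w(1.59) ≈ 1.1194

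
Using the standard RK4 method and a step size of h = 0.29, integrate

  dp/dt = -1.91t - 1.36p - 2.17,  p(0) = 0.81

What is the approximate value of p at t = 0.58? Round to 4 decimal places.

RK4: k1 = f(t_n, p_n); k2 = f(t_n + h/2, p_n + (h/2)·k1); k3 = f(t_n + h/2, p_n + (h/2)·k2); k4 = f(t_n + h, p_n + h·k3); p_{n+1} = p_n + (h/6)·(k1 + 2k2 + 2k3 + k4).
t=0.000000, p=0.810000:
  k1 = f(0.000000, 0.810000) = -3.271600
  k2 = f(0.145000, 0.335618) = -2.903390
  k3 = f(0.145000, 0.389008) = -2.976001
  k4 = f(0.290000, -0.053040) = -2.651765
  p ← 0.810000 + (0.29/6)·(k1 + 2k2 + 2k3 + k4) = -0.044637
t=0.290000, p=-0.044637:
  k1 = f(0.290000, -0.044637) = -2.663193
  k2 = f(0.435000, -0.430800) = -2.414962
  k3 = f(0.435000, -0.394807) = -2.463913
  k4 = f(0.580000, -0.759172) = -2.245326
  p ← -0.044637 + (0.29/6)·(k1 + 2k2 + 2k3 + k4) = -0.753507
p(0.58) ≈ -0.7535

-0.7535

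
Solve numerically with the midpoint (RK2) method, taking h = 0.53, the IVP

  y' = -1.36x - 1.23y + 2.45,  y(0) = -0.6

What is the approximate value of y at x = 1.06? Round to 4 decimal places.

Midpoint: k1 = f(x_n, y_n); k2 = f(x_n + h/2, y_n + (h/2)·k1); y_{n+1} = y_n + h·k2.
x=0.000000, y=-0.600000:
  k1 = f(0.000000, -0.600000) = 3.188000
  k2 = f(0.265000, 0.244820) = 1.788471
  y ← -0.600000 + 0.53·1.788471 = 0.347890
x=0.530000, y=0.347890:
  k1 = f(0.530000, 0.347890) = 1.301295
  k2 = f(0.795000, 0.692733) = 0.516738
  y ← 0.347890 + 0.53·0.516738 = 0.621761
y(1.06) ≈ 0.6218

0.6218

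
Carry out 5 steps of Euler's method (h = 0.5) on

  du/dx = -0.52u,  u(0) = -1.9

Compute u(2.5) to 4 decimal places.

-0.4216

Euler: u_{n+1} = u_n + h·f(x_n, u_n).
x=0.000000, u=-1.900000: f=0.988000 → u ← -1.900000 + 0.5·0.988000 = -1.406000
x=0.500000, u=-1.406000: f=0.731120 → u ← -1.406000 + 0.5·0.731120 = -1.040440
x=1.000000, u=-1.040440: f=0.541029 → u ← -1.040440 + 0.5·0.541029 = -0.769926
x=1.500000, u=-0.769926: f=0.400361 → u ← -0.769926 + 0.5·0.400361 = -0.569745
x=2.000000, u=-0.569745: f=0.296267 → u ← -0.569745 + 0.5·0.296267 = -0.421611
u(2.5) ≈ -0.4216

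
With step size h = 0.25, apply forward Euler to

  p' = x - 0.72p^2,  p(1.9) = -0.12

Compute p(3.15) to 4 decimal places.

Euler: p_{n+1} = p_n + h·f(x_n, p_n).
x=1.900000, p=-0.120000: f=1.889632 → p ← -0.120000 + 0.25·1.889632 = 0.352408
x=2.150000, p=0.352408: f=2.060582 → p ← 0.352408 + 0.25·2.060582 = 0.867554
x=2.400000, p=0.867554: f=1.858093 → p ← 0.867554 + 0.25·1.858093 = 1.332077
x=2.650000, p=1.332077: f=1.372412 → p ← 1.332077 + 0.25·1.372412 = 1.675180
x=2.900000, p=1.675180: f=0.879517 → p ← 1.675180 + 0.25·0.879517 = 1.895059
p(3.15) ≈ 1.8951

1.8951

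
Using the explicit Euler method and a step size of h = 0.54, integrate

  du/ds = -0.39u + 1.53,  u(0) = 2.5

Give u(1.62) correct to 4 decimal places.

Euler: u_{n+1} = u_n + h·f(s_n, u_n).
s=0.000000, u=2.500000: f=0.555000 → u ← 2.500000 + 0.54·0.555000 = 2.799700
s=0.540000, u=2.799700: f=0.438117 → u ← 2.799700 + 0.54·0.438117 = 3.036283
s=1.080000, u=3.036283: f=0.345850 → u ← 3.036283 + 0.54·0.345850 = 3.223042
u(1.62) ≈ 3.2230

3.2230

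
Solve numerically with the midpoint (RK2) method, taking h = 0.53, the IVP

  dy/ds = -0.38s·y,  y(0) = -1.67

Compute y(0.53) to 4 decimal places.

Midpoint: k1 = f(s_n, y_n); k2 = f(s_n + h/2, y_n + (h/2)·k1); y_{n+1} = y_n + h·k2.
s=0.000000, y=-1.670000:
  k1 = f(0.000000, -1.670000) = 0.000000
  k2 = f(0.265000, -1.670000) = 0.168169
  y ← -1.670000 + 0.53·0.168169 = -1.580870
y(0.53) ≈ -1.5809

-1.5809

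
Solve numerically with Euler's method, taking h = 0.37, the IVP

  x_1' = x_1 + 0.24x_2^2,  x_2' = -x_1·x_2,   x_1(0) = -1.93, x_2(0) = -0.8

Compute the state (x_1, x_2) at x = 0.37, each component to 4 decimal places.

Euler on (x_1,x_2): x_1_{n+1} = x_1_n + h·x_1', x_2_{n+1} = x_2_n + h·x_2'.
0.000000: (-1.930000, -0.800000); f=(-1.776400, -1.544000) → (-2.587268, -1.371280)
(x_1(0.37), x_2(0.37)) ≈ (-2.5873, -1.3713)

-2.5873, -1.3713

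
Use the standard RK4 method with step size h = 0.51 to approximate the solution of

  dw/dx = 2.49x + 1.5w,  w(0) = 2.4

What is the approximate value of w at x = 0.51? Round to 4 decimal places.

RK4: k1 = f(x_n, w_n); k2 = f(x_n + h/2, w_n + (h/2)·k1); k3 = f(x_n + h/2, w_n + (h/2)·k2); k4 = f(x_n + h, w_n + h·k3); w_{n+1} = w_n + (h/6)·(k1 + 2k2 + 2k3 + k4).
x=0.000000, w=2.400000:
  k1 = f(0.000000, 2.400000) = 3.600000
  k2 = f(0.255000, 3.318000) = 5.611950
  k3 = f(0.255000, 3.831047) = 6.381521
  k4 = f(0.510000, 5.654576) = 9.751763
  w ← 2.400000 + (0.51/6)·(k1 + 2k2 + 2k3 + k4) = 5.573790
w(0.51) ≈ 5.5738

5.5738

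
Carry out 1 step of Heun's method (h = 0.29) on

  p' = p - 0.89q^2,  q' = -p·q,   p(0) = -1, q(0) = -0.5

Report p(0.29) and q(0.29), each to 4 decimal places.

Heun on (p,q): k1 = f(s_n, state_n); k2 = f(s_n + h, state_n + h·k1); state_{n+1} = state_n + (h/2)·(k1 + k2).
0.000000: (-1.000000, -0.500000)
  k1 = (-1.222500, -0.500000)
  predictor → (-1.354525, -0.645000)
  k2 = (-1.724787, -0.873669)
  → (-1.427357, -0.699182)
(p(0.29), q(0.29)) ≈ (-1.4274, -0.6992)

-1.4274, -0.6992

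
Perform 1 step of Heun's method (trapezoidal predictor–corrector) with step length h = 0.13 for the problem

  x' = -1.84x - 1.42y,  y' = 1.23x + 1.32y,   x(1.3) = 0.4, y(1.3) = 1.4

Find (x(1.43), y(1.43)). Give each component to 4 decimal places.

0.0602, 1.7020

Heun on (x,y): k1 = f(t_n, state_n); k2 = f(t_n + h, state_n + h·k1); state_{n+1} = state_n + (h/2)·(k1 + k2).
1.300000: (0.400000, 1.400000)
  k1 = (-2.724000, 2.340000)
  predictor → (0.045880, 1.704200)
  k2 = (-2.504383, 2.305976)
  → (0.060155, 1.701988)
(x(1.43), y(1.43)) ≈ (0.0602, 1.7020)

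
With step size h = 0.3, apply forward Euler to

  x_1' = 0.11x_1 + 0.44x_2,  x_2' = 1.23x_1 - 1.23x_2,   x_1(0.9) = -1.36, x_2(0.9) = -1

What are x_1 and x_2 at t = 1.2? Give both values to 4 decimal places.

Euler on (x_1,x_2): x_1_{n+1} = x_1_n + h·x_1', x_2_{n+1} = x_2_n + h·x_2'.
0.900000: (-1.360000, -1.000000); f=(-0.589600, -0.442800) → (-1.536880, -1.132840)
(x_1(1.2), x_2(1.2)) ≈ (-1.5369, -1.1328)

-1.5369, -1.1328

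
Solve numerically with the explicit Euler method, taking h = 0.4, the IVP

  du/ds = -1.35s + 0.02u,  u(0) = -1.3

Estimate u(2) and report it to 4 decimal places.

Euler: u_{n+1} = u_n + h·f(s_n, u_n).
s=0.000000, u=-1.300000: f=-0.026000 → u ← -1.300000 + 0.4·(-0.026000) = -1.310400
s=0.400000, u=-1.310400: f=-0.566208 → u ← -1.310400 + 0.4·(-0.566208) = -1.536883
s=0.800000, u=-1.536883: f=-1.110738 → u ← -1.536883 + 0.4·(-1.110738) = -1.981178
s=1.200000, u=-1.981178: f=-1.659624 → u ← -1.981178 + 0.4·(-1.659624) = -2.645028
s=1.600000, u=-2.645028: f=-2.212901 → u ← -2.645028 + 0.4·(-2.212901) = -3.530188
u(2) ≈ -3.5302

-3.5302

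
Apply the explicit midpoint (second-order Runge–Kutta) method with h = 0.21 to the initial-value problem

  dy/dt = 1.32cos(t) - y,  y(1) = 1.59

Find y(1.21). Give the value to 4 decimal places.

1.3999

Midpoint: k1 = f(t_n, y_n); k2 = f(t_n + h/2, y_n + (h/2)·k1); y_{n+1} = y_n + h·k2.
t=1.000000, y=1.590000:
  k1 = f(1.000000, 1.590000) = -0.876801
  k2 = f(1.105000, 1.497936) = -0.905078
  y ← 1.590000 + 0.21·(-0.905078) = 1.399934
y(1.21) ≈ 1.3999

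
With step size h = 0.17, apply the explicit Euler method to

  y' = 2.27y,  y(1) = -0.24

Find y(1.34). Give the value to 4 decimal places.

-0.4610

Euler: y_{n+1} = y_n + h·f(s_n, y_n).
s=1.000000, y=-0.240000: f=-0.544800 → y ← -0.240000 + 0.17·(-0.544800) = -0.332616
s=1.170000, y=-0.332616: f=-0.755038 → y ← -0.332616 + 0.17·(-0.755038) = -0.460973
y(1.34) ≈ -0.4610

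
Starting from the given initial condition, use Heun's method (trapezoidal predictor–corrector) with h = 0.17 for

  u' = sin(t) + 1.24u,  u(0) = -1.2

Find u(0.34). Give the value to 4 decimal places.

Heun: k1 = f(t_n, u_n); k2 = f(t_n + h, u_n + h·k1); u_{n+1} = u_n + (h/2)·(k1 + k2).
t=0.000000, u=-1.200000:
  k1 = f(0.000000, -1.200000) = -1.488000
  k2 = f(0.170000, -1.452960) = -1.632488
  u ← -1.200000 + (0.17/2)·(-1.488000 + (-1.632488)) = -1.465241
t=0.170000, u=-1.465241:
  k1 = f(0.170000, -1.465241) = -1.647717
  k2 = f(0.340000, -1.745353) = -1.830751
  u ← -1.465241 + (0.17/2)·(-1.647717 + (-1.830751)) = -1.760911
u(0.34) ≈ -1.7609

-1.7609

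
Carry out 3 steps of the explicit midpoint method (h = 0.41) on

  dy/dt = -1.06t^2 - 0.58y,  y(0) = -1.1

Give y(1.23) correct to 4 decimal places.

-1.0997

Midpoint: k1 = f(t_n, y_n); k2 = f(t_n + h/2, y_n + (h/2)·k1); y_{n+1} = y_n + h·k2.
t=0.000000, y=-1.100000:
  k1 = f(0.000000, -1.100000) = 0.638000
  k2 = f(0.205000, -0.969210) = 0.517595
  y ← -1.100000 + 0.41·0.517595 = -0.887786
t=0.410000, y=-0.887786:
  k1 = f(0.410000, -0.887786) = 0.336730
  k2 = f(0.615000, -0.818756) = 0.073960
  y ← -0.887786 + 0.41·0.073960 = -0.857462
t=0.820000, y=-0.857462:
  k1 = f(0.820000, -0.857462) = -0.215416
  k2 = f(1.025000, -0.901623) = -0.590721
  y ← -0.857462 + 0.41·(-0.590721) = -1.099658
y(1.23) ≈ -1.0997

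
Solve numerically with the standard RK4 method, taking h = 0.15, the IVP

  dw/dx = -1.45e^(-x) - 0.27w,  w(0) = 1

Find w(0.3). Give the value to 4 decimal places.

0.5619

RK4: k1 = f(x_n, w_n); k2 = f(x_n + h/2, w_n + (h/2)·k1); k3 = f(x_n + h/2, w_n + (h/2)·k2); k4 = f(x_n + h, w_n + h·k3); w_{n+1} = w_n + (h/6)·(k1 + 2k2 + 2k3 + k4).
x=0.000000, w=1.000000:
  k1 = f(0.000000, 1.000000) = -1.720000
  k2 = f(0.075000, 0.871000) = -1.580398
  k3 = f(0.075000, 0.881470) = -1.583225
  k4 = f(0.150000, 0.762516) = -1.453906
  w ← 1.000000 + (0.15/6)·(k1 + 2k2 + 2k3 + k4) = 0.762471
x=0.150000, w=0.762471:
  k1 = f(0.150000, 0.762471) = -1.453894
  k2 = f(0.225000, 0.653429) = -1.334274
  k3 = f(0.225000, 0.662401) = -1.336697
  k4 = f(0.300000, 0.561967) = -1.225917
  w ← 0.762471 + (0.15/6)·(k1 + 2k2 + 2k3 + k4) = 0.561927
w(0.3) ≈ 0.5619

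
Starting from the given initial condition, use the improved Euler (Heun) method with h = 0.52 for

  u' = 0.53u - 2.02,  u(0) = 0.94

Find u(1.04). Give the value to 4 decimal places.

Heun: k1 = f(t_n, u_n); k2 = f(t_n + h, u_n + h·k1); u_{n+1} = u_n + (h/2)·(k1 + k2).
t=0.000000, u=0.940000:
  k1 = f(0.000000, 0.940000) = -1.521800
  k2 = f(0.520000, 0.148664) = -1.941208
  u ← 0.940000 + (0.52/2)·(-1.521800 + (-1.941208)) = 0.039618
t=0.520000, u=0.039618:
  k1 = f(0.520000, 0.039618) = -1.999003
  k2 = f(1.040000, -0.999863) = -2.549928
  u ← 0.039618 + (0.52/2)·(-1.999003 + (-2.549928)) = -1.143104
u(1.04) ≈ -1.1431

-1.1431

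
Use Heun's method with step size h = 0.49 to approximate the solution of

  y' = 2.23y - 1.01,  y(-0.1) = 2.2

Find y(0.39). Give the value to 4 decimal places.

5.1520

Heun: k1 = f(t_n, y_n); k2 = f(t_n + h, y_n + h·k1); y_{n+1} = y_n + (h/2)·(k1 + k2).
t=-0.100000, y=2.200000:
  k1 = f(-0.100000, 2.200000) = 3.896000
  k2 = f(0.390000, 4.109040) = 8.153159
  y ← 2.200000 + (0.49/2)·(3.896000 + 8.153159) = 5.152044
y(0.39) ≈ 5.1520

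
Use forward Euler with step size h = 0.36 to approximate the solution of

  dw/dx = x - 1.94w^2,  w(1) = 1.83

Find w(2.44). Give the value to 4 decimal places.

1.0901

Euler: w_{n+1} = w_n + h·f(x_n, w_n).
x=1.000000, w=1.830000: f=-5.496866 → w ← 1.830000 + 0.36·(-5.496866) = -0.148872
x=1.360000, w=-0.148872: f=1.317004 → w ← -0.148872 + 0.36·1.317004 = 0.325250
x=1.720000, w=0.325250: f=1.514772 → w ← 0.325250 + 0.36·1.514772 = 0.870568
x=2.080000, w=0.870568: f=0.609697 → w ← 0.870568 + 0.36·0.609697 = 1.090059
w(2.44) ≈ 1.0901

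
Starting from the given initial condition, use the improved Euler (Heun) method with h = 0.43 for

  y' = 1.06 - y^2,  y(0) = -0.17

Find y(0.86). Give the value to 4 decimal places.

Heun: k1 = f(t_n, y_n); k2 = f(t_n + h, y_n + h·k1); y_{n+1} = y_n + (h/2)·(k1 + k2).
t=0.000000, y=-0.170000:
  k1 = f(0.000000, -0.170000) = 1.031100
  k2 = f(0.430000, 0.273373) = 0.985267
  y ← -0.170000 + (0.43/2)·(1.031100 + 0.985267) = 0.263519
t=0.430000, y=0.263519:
  k1 = f(0.430000, 0.263519) = 0.990558
  k2 = f(0.860000, 0.689459) = 0.584647
  y ← 0.263519 + (0.43/2)·(0.990558 + 0.584647) = 0.602188
y(0.86) ≈ 0.6022

0.6022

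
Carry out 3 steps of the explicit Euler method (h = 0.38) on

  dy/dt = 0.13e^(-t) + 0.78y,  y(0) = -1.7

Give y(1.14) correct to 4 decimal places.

Euler: y_{n+1} = y_n + h·f(t_n, y_n).
t=0.000000, y=-1.700000: f=-1.196000 → y ← -1.700000 + 0.38·(-1.196000) = -2.154480
t=0.380000, y=-2.154480: f=-1.591592 → y ← -2.154480 + 0.38·(-1.591592) = -2.759285
t=0.760000, y=-2.759285: f=-2.091446 → y ← -2.759285 + 0.38·(-2.091446) = -3.554035
y(1.14) ≈ -3.5540

-3.5540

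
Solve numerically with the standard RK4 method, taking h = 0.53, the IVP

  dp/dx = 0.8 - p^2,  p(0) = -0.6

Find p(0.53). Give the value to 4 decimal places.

RK4: k1 = f(x_n, p_n); k2 = f(x_n + h/2, p_n + (h/2)·k1); k3 = f(x_n + h/2, p_n + (h/2)·k2); k4 = f(x_n + h, p_n + h·k3); p_{n+1} = p_n + (h/6)·(k1 + 2k2 + 2k3 + k4).
x=0.000000, p=-0.600000:
  k1 = f(0.000000, -0.600000) = 0.440000
  k2 = f(0.265000, -0.483400) = 0.566324
  k3 = f(0.265000, -0.449924) = 0.597568
  k4 = f(0.530000, -0.283289) = 0.719747
  p ← -0.600000 + (0.53/6)·(k1 + 2k2 + 2k3 + k4) = -0.291935
p(0.53) ≈ -0.2919

-0.2919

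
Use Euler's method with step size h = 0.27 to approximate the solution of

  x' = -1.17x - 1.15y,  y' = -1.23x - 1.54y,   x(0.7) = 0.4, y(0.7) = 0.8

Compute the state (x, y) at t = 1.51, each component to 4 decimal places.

-0.1173, 0.1380

Euler on (x,y): x_{n+1} = x_n + h·x', y_{n+1} = y_n + h·y'.
0.700000: (0.400000, 0.800000); f=(-1.388000, -1.724000) → (0.025240, 0.334520)
0.970000: (0.025240, 0.334520); f=(-0.414229, -0.546206) → (-0.086602, 0.187044)
1.240000: (-0.086602, 0.187044); f=(-0.113777, -0.181528) → (-0.117322, 0.138032)
(x(1.51), y(1.51)) ≈ (-0.1173, 0.1380)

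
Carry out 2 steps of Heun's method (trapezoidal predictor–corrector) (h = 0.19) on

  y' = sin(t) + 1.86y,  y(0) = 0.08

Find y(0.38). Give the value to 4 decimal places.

0.2453

Heun: k1 = f(t_n, y_n); k2 = f(t_n + h, y_n + h·k1); y_{n+1} = y_n + (h/2)·(k1 + k2).
t=0.000000, y=0.080000:
  k1 = f(0.000000, 0.080000) = 0.148800
  k2 = f(0.190000, 0.108272) = 0.390245
  y ← 0.080000 + (0.19/2)·(0.148800 + 0.390245) = 0.131209
t=0.190000, y=0.131209:
  k1 = f(0.190000, 0.131209) = 0.432908
  k2 = f(0.380000, 0.213462) = 0.767959
  y ← 0.131209 + (0.19/2)·(0.432908 + 0.767959) = 0.245292
y(0.38) ≈ 0.2453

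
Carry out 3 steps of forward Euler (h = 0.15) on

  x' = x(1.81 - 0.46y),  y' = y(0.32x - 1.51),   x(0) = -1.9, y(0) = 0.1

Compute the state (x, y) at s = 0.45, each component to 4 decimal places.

-3.8607, 0.0282

Euler on (x,y): x_{n+1} = x_n + h·x', y_{n+1} = y_n + h·y'.
0.000000: (-1.900000, 0.100000); f=(-3.351600, -0.211800) → (-2.402740, 0.068230)
0.150000: (-2.402740, 0.068230); f=(-4.273547, -0.155488) → (-3.043772, 0.044907)
0.300000: (-3.043772, 0.044907); f=(-5.446352, -0.111549) → (-3.860725, 0.028175)
(x(0.45), y(0.45)) ≈ (-3.8607, 0.0282)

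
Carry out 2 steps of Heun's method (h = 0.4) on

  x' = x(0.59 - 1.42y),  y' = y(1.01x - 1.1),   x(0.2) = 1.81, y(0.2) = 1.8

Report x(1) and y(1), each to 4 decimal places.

Heun on (x,y): k1 = f(s_n, state_n); k2 = f(s_n + h, state_n + h·k1); state_{n+1} = state_n + (h/2)·(k1 + k2).
0.200000: (1.810000, 1.800000)
  k1 = (-3.558460, 1.310580)
  predictor → (0.386616, 2.324232)
  k2 = (-1.047888, -1.649084)
  → (0.888730, 1.732299)
0.600000: (0.888730, 1.732299)
  k1 = (-1.661806, -0.350587)
  predictor → (0.224008, 1.592065)
  k2 = (-0.374257, -1.391069)
  → (0.481518, 1.383968)
(x(1), y(1)) ≈ (0.4815, 1.3840)

0.4815, 1.3840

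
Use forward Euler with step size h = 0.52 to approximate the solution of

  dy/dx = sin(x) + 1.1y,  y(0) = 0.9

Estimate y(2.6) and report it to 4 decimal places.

Euler: y_{n+1} = y_n + h·f(x_n, y_n).
x=0.000000, y=0.900000: f=0.990000 → y ← 0.900000 + 0.52·0.990000 = 1.414800
x=0.520000, y=1.414800: f=2.053160 → y ← 1.414800 + 0.52·2.053160 = 2.482443
x=1.040000, y=2.482443: f=3.593092 → y ← 2.482443 + 0.52·3.593092 = 4.350851
x=1.560000, y=4.350851: f=5.785878 → y ← 4.350851 + 0.52·5.785878 = 7.359507
x=2.080000, y=7.359507: f=8.968591 → y ← 7.359507 + 0.52·8.968591 = 12.023175
y(2.6) ≈ 12.0232

12.0232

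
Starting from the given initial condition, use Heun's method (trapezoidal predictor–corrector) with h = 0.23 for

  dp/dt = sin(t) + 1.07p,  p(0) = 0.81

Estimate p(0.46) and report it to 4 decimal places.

Heun: k1 = f(t_n, p_n); k2 = f(t_n + h, p_n + h·k1); p_{n+1} = p_n + (h/2)·(k1 + k2).
t=0.000000, p=0.810000:
  k1 = f(0.000000, 0.810000) = 0.866700
  k2 = f(0.230000, 1.009341) = 1.307972
  p ← 0.810000 + (0.23/2)·(0.866700 + 1.307972) = 1.060087
t=0.230000, p=1.060087:
  k1 = f(0.230000, 1.060087) = 1.362271
  k2 = f(0.460000, 1.373410) = 1.913496
  p ← 1.060087 + (0.23/2)·(1.362271 + 1.913496) = 1.436801
p(0.46) ≈ 1.4368

1.4368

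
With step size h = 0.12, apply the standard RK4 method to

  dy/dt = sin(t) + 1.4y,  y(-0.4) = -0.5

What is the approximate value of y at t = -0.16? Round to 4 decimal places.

-0.7801

RK4: k1 = f(t_n, y_n); k2 = f(t_n + h/2, y_n + (h/2)·k1); k3 = f(t_n + h/2, y_n + (h/2)·k2); k4 = f(t_n + h, y_n + h·k3); y_{n+1} = y_n + (h/6)·(k1 + 2k2 + 2k3 + k4).
t=-0.400000, y=-0.500000:
  k1 = f(-0.400000, -0.500000) = -1.089418
  k2 = f(-0.340000, -0.565365) = -1.124998
  k3 = f(-0.340000, -0.567500) = -1.127987
  k4 = f(-0.280000, -0.635358) = -1.165857
  y ← -0.500000 + (0.12/6)·(k1 + 2k2 + 2k3 + k4) = -0.635225
t=-0.280000, y=-0.635225:
  k1 = f(-0.280000, -0.635225) = -1.165671
  k2 = f(-0.220000, -0.705165) = -1.205461
  k3 = f(-0.220000, -0.707553) = -1.208803
  k4 = f(-0.160000, -0.780281) = -1.251712
  y ← -0.635225 + (0.12/6)·(k1 + 2k2 + 2k3 + k4) = -0.780143
y(-0.16) ≈ -0.7801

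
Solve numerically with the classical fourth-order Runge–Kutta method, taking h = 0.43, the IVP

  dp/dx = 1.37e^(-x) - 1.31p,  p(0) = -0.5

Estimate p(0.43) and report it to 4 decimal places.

0.0732

RK4: k1 = f(x_n, p_n); k2 = f(x_n + h/2, p_n + (h/2)·k1); k3 = f(x_n + h/2, p_n + (h/2)·k2); k4 = f(x_n + h, p_n + h·k3); p_{n+1} = p_n + (h/6)·(k1 + 2k2 + 2k3 + k4).
x=0.000000, p=-0.500000:
  k1 = f(0.000000, -0.500000) = 2.025000
  k2 = f(0.215000, -0.064625) = 1.189621
  k3 = f(0.215000, -0.244232) = 1.424905
  k4 = f(0.430000, 0.112709) = 0.743548
  p ← -0.500000 + (0.43/6)·(k1 + 2k2 + 2k3 + k4) = 0.073161
p(0.43) ≈ 0.0732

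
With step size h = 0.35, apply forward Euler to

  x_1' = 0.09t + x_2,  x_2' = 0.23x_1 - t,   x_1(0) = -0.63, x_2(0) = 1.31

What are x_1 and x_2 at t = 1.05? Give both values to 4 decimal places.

Euler on (x_1,x_2): x_1_{n+1} = x_1_n + h·x_1', x_2_{n+1} = x_2_n + h·x_2'.
0.000000: (-0.630000, 1.310000); f=(1.310000, -0.144900) → (-0.171500, 1.259285)
0.350000: (-0.171500, 1.259285); f=(1.290785, -0.389445) → (0.280275, 1.122979)
0.700000: (0.280275, 1.122979); f=(1.185979, -0.635537) → (0.695367, 0.900541)
(x_1(1.05), x_2(1.05)) ≈ (0.6954, 0.9005)

0.6954, 0.9005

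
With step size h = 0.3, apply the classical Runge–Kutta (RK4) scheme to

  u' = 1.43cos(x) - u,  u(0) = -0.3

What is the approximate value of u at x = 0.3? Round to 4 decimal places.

0.1424

RK4: k1 = f(x_n, u_n); k2 = f(x_n + h/2, u_n + (h/2)·k1); k3 = f(x_n + h/2, u_n + (h/2)·k2); k4 = f(x_n + h, u_n + h·k3); u_{n+1} = u_n + (h/6)·(k1 + 2k2 + 2k3 + k4).
x=0.000000, u=-0.300000:
  k1 = f(0.000000, -0.300000) = 1.730000
  k2 = f(0.150000, -0.040500) = 1.454443
  k3 = f(0.150000, -0.081834) = 1.495776
  k4 = f(0.300000, 0.148733) = 1.217398
  u ← -0.300000 + (0.3/6)·(k1 + 2k2 + 2k3 + k4) = 0.142392
u(0.3) ≈ 0.1424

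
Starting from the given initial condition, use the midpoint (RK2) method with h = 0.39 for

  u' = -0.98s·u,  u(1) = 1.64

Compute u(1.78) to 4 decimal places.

Midpoint: k1 = f(s_n, u_n); k2 = f(s_n + h/2, u_n + (h/2)·k1); u_{n+1} = u_n + h·k2.
s=1.000000, u=1.640000:
  k1 = f(1.000000, 1.640000) = -1.607200
  k2 = f(1.195000, 1.326596) = -1.553577
  u ← 1.640000 + 0.39·(-1.553577) = 1.034105
s=1.390000, u=1.034105:
  k1 = f(1.390000, 1.034105) = -1.408658
  k2 = f(1.585000, 0.759417) = -1.179602
  u ← 1.034105 + 0.39·(-1.179602) = 0.574060
u(1.78) ≈ 0.5741

0.5741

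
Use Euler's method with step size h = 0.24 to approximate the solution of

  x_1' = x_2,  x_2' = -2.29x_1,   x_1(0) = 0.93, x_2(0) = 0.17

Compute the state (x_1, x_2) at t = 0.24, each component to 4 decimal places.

0.9708, -0.3411

Euler on (x_1,x_2): x_1_{n+1} = x_1_n + h·x_1', x_2_{n+1} = x_2_n + h·x_2'.
0.000000: (0.930000, 0.170000); f=(0.170000, -2.129700) → (0.970800, -0.341128)
(x_1(0.24), x_2(0.24)) ≈ (0.9708, -0.3411)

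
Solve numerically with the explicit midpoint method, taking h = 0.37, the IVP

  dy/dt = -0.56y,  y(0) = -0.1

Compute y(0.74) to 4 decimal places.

Midpoint: k1 = f(t_n, y_n); k2 = f(t_n + h/2, y_n + (h/2)·k1); y_{n+1} = y_n + h·k2.
t=0.000000, y=-0.100000:
  k1 = f(0.000000, -0.100000) = 0.056000
  k2 = f(0.185000, -0.089640) = 0.050198
  y ← -0.100000 + 0.37·0.050198 = -0.081427
t=0.370000, y=-0.081427:
  k1 = f(0.370000, -0.081427) = 0.045599
  k2 = f(0.555000, -0.072991) = 0.040875
  y ← -0.081427 + 0.37·0.040875 = -0.066303
y(0.74) ≈ -0.0663

-0.0663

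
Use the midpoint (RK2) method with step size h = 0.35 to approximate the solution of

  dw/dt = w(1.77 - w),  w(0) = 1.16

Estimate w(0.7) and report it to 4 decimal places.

Midpoint: k1 = f(t_n, w_n); k2 = f(t_n + h/2, w_n + (h/2)·k1); w_{n+1} = w_n + h·k2.
t=0.000000, w=1.160000:
  k1 = f(0.000000, 1.160000) = 0.707600
  k2 = f(0.175000, 1.283830) = 0.624160
  w ← 1.160000 + 0.35·0.624160 = 1.378456
t=0.350000, w=1.378456:
  k1 = f(0.350000, 1.378456) = 0.539726
  k2 = f(0.525000, 1.472908) = 0.437589
  w ← 1.378456 + 0.35·0.437589 = 1.531612
w(0.7) ≈ 1.5316

1.5316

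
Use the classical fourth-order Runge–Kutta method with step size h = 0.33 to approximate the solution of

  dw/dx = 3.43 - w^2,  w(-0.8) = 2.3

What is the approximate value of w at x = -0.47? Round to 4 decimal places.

1.9844

RK4: k1 = f(x_n, w_n); k2 = f(x_n + h/2, w_n + (h/2)·k1); k3 = f(x_n + h/2, w_n + (h/2)·k2); k4 = f(x_n + h, w_n + h·k3); w_{n+1} = w_n + (h/6)·(k1 + 2k2 + 2k3 + k4).
x=-0.800000, w=2.300000:
  k1 = f(-0.800000, 2.300000) = -1.860000
  k2 = f(-0.635000, 1.993100) = -0.542448
  k3 = f(-0.635000, 2.210496) = -1.456293
  k4 = f(-0.470000, 1.819423) = 0.119699
  w ← 2.300000 + (0.33/6)·(k1 + 2k2 + 2k3 + k4) = 1.984422
w(-0.47) ≈ 1.9844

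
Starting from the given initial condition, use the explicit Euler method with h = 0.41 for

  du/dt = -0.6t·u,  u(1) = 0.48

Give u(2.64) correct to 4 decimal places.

0.0589

Euler: u_{n+1} = u_n + h·f(t_n, u_n).
t=1.000000, u=0.480000: f=-0.288000 → u ← 0.480000 + 0.41·(-0.288000) = 0.361920
t=1.410000, u=0.361920: f=-0.306184 → u ← 0.361920 + 0.41·(-0.306184) = 0.236384
t=1.820000, u=0.236384: f=-0.258132 → u ← 0.236384 + 0.41·(-0.258132) = 0.130550
t=2.230000, u=0.130550: f=-0.174676 → u ← 0.130550 + 0.41·(-0.174676) = 0.058933
u(2.64) ≈ 0.0589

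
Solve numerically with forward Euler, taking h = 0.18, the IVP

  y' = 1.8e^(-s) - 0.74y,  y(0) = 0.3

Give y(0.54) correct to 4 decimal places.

0.8994

Euler: y_{n+1} = y_n + h·f(s_n, y_n).
s=0.000000, y=0.300000: f=1.578000 → y ← 0.300000 + 0.18·1.578000 = 0.584040
s=0.180000, y=0.584040: f=1.071297 → y ← 0.584040 + 0.18·1.071297 = 0.776873
s=0.360000, y=0.776873: f=0.680931 → y ← 0.776873 + 0.18·0.680931 = 0.899441
y(0.54) ≈ 0.8994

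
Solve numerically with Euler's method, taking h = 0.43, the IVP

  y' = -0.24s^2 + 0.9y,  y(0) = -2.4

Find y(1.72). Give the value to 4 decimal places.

Euler: y_{n+1} = y_n + h·f(s_n, y_n).
s=0.000000, y=-2.400000: f=-2.160000 → y ← -2.400000 + 0.43·(-2.160000) = -3.328800
s=0.430000, y=-3.328800: f=-3.040296 → y ← -3.328800 + 0.43·(-3.040296) = -4.636127
s=0.860000, y=-4.636127: f=-4.350019 → y ← -4.636127 + 0.43·(-4.350019) = -6.506635
s=1.290000, y=-6.506635: f=-6.255356 → y ← -6.506635 + 0.43·(-6.255356) = -9.196438
y(1.72) ≈ -9.1964

-9.1964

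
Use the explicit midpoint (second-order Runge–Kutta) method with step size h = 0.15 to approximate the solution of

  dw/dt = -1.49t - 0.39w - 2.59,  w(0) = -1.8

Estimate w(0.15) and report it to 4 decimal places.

Midpoint: k1 = f(t_n, w_n); k2 = f(t_n + h/2, w_n + (h/2)·k1); w_{n+1} = w_n + h·k2.
t=0.000000, w=-1.800000:
  k1 = f(0.000000, -1.800000) = -1.888000
  k2 = f(0.075000, -1.941600) = -1.944526
  w ← -1.800000 + 0.15·(-1.944526) = -2.091679
w(0.15) ≈ -2.0917

-2.0917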